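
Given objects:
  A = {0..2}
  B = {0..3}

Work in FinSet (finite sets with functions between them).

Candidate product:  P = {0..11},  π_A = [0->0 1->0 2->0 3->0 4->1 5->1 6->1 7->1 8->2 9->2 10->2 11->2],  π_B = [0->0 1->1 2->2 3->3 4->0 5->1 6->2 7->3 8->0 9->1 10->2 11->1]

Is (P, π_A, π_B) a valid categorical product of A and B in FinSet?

|A|·|B| = 3·4 = 12;  |P| = 12
Check the pairing map k ↦ (π_A(k), π_B(k)):
  0 -> (0,0)
  1 -> (0,1)
  2 -> (0,2)
  3 -> (0,3)
  4 -> (1,0)
  5 -> (1,1)
  6 -> (1,2)
  7 -> (1,3)
  8 -> (2,0)
  9 -> (2,1)
  10 -> (2,2)
  11 -> (2,1)  ✗ repeats pair of k=9
distinct pairs in image: 11 / 12 needed
  → (2,1) hit at k=9 and k=11

Answer: NOT A VALID PRODUCT — duplicate pair at indices 9,11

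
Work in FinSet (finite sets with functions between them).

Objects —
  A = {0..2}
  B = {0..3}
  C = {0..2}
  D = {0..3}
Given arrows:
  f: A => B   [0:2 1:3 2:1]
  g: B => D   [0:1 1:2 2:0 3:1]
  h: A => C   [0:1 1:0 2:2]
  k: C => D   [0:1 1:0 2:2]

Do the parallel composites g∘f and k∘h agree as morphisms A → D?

Answer: COMMUTES

Derivation:
1) trace f;g:
  0 f=>2 g=>0
  1 f=>3 g=>1
  2 f=>1 g=>2
  ⟦path⟧₁ = [0:0 1:1 2:2]
2) trace h;k:
  0 h=>1 k=>0
  1 h=>0 k=>1
  2 h=>2 k=>2
  ⟦path⟧₂ = [0:0 1:1 2:2]
Equal? same morphism ✓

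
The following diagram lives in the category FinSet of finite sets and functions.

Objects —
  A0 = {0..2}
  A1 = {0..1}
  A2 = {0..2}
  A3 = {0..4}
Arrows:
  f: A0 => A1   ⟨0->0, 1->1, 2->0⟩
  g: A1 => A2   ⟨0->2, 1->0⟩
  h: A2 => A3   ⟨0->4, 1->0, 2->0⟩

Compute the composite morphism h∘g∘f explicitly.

Answer: ⟨0->0, 1->4, 2->0⟩

Derivation:
  0 f=>0 g=>2 h=>0
  1 f=>1 g=>0 h=>4
  2 f=>0 g=>2 h=>0
result: ⟨0->0, 1->4, 2->0⟩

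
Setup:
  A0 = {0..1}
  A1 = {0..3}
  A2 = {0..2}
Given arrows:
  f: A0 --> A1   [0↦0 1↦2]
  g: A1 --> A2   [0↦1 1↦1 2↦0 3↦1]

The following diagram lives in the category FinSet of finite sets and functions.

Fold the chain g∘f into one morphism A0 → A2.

  0 f-->0 g-->1
  1 f-->2 g-->0
composite: [0↦1 1↦0]

Answer: [0↦1 1↦0]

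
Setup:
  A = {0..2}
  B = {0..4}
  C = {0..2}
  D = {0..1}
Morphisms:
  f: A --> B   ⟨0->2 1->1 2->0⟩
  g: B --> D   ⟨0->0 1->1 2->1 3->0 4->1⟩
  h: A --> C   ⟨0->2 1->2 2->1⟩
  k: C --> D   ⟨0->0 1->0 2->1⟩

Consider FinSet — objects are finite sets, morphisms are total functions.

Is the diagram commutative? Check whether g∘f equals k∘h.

Answer: COMMUTES

Work:
1) trace f;g:
  0 f-->2 g-->1
  1 f-->1 g-->1
  2 f-->0 g-->0
  composite₁ = ⟨0->1 1->1 2->0⟩
2) trace h;k:
  0 h-->2 k-->1
  1 h-->2 k-->1
  2 h-->1 k-->0
  composite₂ = ⟨0->1 1->1 2->0⟩
Equal? same morphism ✓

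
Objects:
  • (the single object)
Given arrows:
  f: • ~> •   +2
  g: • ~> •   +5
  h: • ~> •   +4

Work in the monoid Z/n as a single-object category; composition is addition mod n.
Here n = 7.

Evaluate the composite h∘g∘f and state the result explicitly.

Answer: +4

Trace:
  0 +2≡2 +5≡0 +4≡4  (mod 7)
result: +4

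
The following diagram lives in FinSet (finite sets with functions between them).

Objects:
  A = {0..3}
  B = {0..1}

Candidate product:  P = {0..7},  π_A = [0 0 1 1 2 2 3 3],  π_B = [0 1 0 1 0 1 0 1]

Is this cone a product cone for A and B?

|A|·|B| = 4·2 = 8;  |P| = 8
Check the pairing map k ↦ (π_A(k), π_B(k)):
  0 ↦ (0,0)
  1 ↦ (0,1)
  2 ↦ (1,0)
  3 ↦ (1,1)
  4 ↦ (2,0)
  5 ↦ (2,1)
  6 ↦ (3,0)
  7 ↦ (3,1)
distinct pairs in image: 8 / 8 needed
  → bijection onto A×B; projections well-typed.

Answer: VALID PRODUCT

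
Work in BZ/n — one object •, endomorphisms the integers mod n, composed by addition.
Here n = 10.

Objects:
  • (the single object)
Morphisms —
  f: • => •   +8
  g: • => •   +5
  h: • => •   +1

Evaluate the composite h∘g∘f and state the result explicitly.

  0 +8≡8 +5≡3 +1≡4  (mod 10)
result: +4

Answer: +4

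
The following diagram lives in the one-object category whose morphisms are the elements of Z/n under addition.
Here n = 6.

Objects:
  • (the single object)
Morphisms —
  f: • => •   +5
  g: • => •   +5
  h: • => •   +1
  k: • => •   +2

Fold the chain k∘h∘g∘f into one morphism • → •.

  0 +5≡5 +5≡4 +1≡5 +2≡1  (mod 6)
composite: +1

Answer: +1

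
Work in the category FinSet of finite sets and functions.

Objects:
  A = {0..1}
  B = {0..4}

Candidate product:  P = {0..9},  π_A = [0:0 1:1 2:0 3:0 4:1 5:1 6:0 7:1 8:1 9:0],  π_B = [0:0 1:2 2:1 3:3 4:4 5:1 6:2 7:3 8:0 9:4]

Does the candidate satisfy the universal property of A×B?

Answer: VALID PRODUCT

Work:
|A|·|B| = 2·5 = 10;  |P| = 10
Check the pairing map k ↦ (π_A(k), π_B(k)):
  0 : (0,0)
  1 : (1,2)
  2 : (0,1)
  3 : (0,3)
  4 : (1,4)
  5 : (1,1)
  6 : (0,2)
  7 : (1,3)
  8 : (1,0)
  9 : (0,4)
distinct pairs in image: 10 / 10 needed
  → bijection onto A×B; projections well-typed.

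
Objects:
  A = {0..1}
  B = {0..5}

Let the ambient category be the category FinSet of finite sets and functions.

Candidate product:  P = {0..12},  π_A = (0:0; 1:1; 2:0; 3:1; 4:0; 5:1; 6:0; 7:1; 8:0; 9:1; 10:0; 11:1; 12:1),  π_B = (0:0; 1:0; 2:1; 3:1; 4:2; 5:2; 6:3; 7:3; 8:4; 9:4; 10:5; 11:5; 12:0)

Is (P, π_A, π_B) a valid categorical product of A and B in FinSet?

Answer: NOT A VALID PRODUCT — |P|=13 ≠ |A|·|B|=12

Derivation:
|A|·|B| = 2·6 = 12;  |P| = 13
  → cardinalities differ; no bijection possible.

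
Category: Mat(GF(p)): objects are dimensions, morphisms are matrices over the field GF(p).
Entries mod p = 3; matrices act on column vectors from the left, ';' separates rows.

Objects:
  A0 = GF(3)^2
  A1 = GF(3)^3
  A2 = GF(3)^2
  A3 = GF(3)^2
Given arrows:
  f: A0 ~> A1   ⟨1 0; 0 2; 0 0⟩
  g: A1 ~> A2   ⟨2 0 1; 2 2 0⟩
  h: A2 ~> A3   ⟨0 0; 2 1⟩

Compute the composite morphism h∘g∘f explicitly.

Answer: ⟨0 0; 0 1⟩

Trace:
  e0=[1,0] f~>[1,0,0] g~>[2,2] h~>[0,0]
  e1=[0,1] f~>[0,2,0] g~>[0,1] h~>[0,1]
⟦path⟧: ⟨0 0; 0 1⟩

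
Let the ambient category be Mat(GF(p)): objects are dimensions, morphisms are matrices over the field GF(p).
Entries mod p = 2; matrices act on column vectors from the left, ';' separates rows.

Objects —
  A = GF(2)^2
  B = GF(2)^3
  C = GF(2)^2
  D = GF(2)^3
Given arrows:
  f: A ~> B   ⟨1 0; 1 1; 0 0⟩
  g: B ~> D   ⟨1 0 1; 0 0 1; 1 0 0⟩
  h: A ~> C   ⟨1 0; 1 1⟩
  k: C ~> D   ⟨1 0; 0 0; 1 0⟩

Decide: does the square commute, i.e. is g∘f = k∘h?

Along f;g (path 1):
  e0=[1,0] f~>[1,1,0] g~>[1,0,1]
  e1=[0,1] f~>[0,1,0] g~>[0,0,0]
  ⟦path⟧₁ = ⟨1 0; 0 0; 1 0⟩
Along h;k (path 2):
  e0=[1,0] h~>[1,1] k~>[1,0,1]
  e1=[0,1] h~>[0,1] k~>[0,0,0]
  ⟦path⟧₂ = ⟨1 0; 0 0; 1 0⟩
Equal? equal; square commutes

Answer: COMMUTES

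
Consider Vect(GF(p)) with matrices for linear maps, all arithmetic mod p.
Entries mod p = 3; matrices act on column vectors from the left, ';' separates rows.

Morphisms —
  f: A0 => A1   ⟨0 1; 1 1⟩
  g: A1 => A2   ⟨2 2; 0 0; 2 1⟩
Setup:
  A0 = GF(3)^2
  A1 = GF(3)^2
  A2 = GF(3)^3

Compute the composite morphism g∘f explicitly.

Answer: ⟨2 1; 0 0; 1 0⟩

Work:
  e0=[1,0] f=>[0,1] g=>[2,0,1]
  e1=[0,1] f=>[1,1] g=>[1,0,0]
⟦path⟧: ⟨2 1; 0 0; 1 0⟩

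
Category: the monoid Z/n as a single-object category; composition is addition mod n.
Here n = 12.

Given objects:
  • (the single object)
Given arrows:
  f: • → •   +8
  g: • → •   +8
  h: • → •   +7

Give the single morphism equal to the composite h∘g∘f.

Answer: +11

Work:
  0 +8≡8 +8≡4 +7≡11  (mod 12)
composite: +11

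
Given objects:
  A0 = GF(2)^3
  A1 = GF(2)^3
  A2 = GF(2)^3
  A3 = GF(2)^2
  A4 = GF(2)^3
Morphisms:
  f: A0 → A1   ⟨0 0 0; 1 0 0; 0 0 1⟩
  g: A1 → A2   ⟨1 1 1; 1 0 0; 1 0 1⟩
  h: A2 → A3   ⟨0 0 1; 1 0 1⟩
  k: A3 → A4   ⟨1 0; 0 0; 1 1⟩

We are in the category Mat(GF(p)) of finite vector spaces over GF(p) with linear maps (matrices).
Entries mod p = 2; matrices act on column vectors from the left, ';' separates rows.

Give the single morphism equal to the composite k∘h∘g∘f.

  e0=[1,0,0] f→[0,1,0] g→[1,0,0] h→[0,1] k→[0,0,1]
  e1=[0,1,0] f→[0,0,0] g→[0,0,0] h→[0,0] k→[0,0,0]
  e2=[0,0,1] f→[0,0,1] g→[1,0,1] h→[1,0] k→[1,0,1]
composite: ⟨0 0 1; 0 0 0; 1 0 1⟩

Answer: ⟨0 0 1; 0 0 0; 1 0 1⟩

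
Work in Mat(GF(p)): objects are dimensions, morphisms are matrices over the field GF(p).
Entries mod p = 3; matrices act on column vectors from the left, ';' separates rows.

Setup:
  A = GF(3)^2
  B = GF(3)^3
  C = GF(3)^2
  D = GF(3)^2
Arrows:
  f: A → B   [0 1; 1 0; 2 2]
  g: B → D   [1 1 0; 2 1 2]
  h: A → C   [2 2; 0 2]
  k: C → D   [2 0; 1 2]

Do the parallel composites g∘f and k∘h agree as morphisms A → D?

1) trace f;g:
  e0=(1,0) f→(0,1,2) g→(1,2)
  e1=(0,1) f→(1,0,2) g→(1,0)
  ⟦path⟧₁ = [1 1; 2 0]
2) trace h;k:
  e0=(1,0) h→(2,0) k→(1,2)
  e1=(0,1) h→(2,2) k→(1,0)
  ⟦path⟧₂ = [1 1; 2 0]
Equal? same morphism ✓

Answer: COMMUTES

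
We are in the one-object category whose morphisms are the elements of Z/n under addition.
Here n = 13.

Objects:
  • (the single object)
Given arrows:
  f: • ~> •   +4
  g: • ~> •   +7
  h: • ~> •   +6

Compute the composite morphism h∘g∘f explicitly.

  0 +4≡4 +7≡11 +6≡4  (mod 13)
⟦path⟧: +4

Answer: +4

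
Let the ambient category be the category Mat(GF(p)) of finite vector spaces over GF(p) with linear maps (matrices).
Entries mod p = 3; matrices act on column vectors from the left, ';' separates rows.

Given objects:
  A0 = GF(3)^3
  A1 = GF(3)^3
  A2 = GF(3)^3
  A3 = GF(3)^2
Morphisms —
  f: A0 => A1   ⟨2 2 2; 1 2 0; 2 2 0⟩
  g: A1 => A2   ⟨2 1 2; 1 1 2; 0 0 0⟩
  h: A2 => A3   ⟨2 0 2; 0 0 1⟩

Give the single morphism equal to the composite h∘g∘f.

Answer: ⟨0 2 2; 0 0 0⟩

Derivation:
  e0=⟨1,0,0⟩ f=>⟨2,1,2⟩ g=>⟨0,1,0⟩ h=>⟨0,0⟩
  e1=⟨0,1,0⟩ f=>⟨2,2,2⟩ g=>⟨1,2,0⟩ h=>⟨2,0⟩
  e2=⟨0,0,1⟩ f=>⟨2,0,0⟩ g=>⟨1,2,0⟩ h=>⟨2,0⟩
composite: ⟨0 2 2; 0 0 0⟩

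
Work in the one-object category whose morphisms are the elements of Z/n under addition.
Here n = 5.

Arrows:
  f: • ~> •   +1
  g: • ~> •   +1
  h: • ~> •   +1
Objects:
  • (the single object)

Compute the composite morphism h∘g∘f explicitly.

Answer: +3

Work:
  0 +1≡1 +1≡2 +1≡3  (mod 5)
⟦path⟧: +3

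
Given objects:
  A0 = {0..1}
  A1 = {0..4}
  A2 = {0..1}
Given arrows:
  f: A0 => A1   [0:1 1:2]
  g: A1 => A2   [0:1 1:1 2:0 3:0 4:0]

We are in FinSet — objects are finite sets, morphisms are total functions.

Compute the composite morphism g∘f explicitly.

  0 f=>1 g=>1
  1 f=>2 g=>0
result: [0:1 1:0]

Answer: [0:1 1:0]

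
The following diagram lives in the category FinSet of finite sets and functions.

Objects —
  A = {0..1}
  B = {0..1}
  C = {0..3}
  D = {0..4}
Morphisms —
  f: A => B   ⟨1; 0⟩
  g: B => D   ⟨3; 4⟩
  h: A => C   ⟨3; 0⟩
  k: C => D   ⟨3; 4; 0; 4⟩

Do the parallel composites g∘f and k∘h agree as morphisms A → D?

Along f;g (path 1):
  0 f=>1 g=>4
  1 f=>0 g=>3
  composite₁ = ⟨4; 3⟩
Along h;k (path 2):
  0 h=>3 k=>4
  1 h=>0 k=>3
  composite₂ = ⟨4; 3⟩
Equal? YES — commutes

Answer: COMMUTES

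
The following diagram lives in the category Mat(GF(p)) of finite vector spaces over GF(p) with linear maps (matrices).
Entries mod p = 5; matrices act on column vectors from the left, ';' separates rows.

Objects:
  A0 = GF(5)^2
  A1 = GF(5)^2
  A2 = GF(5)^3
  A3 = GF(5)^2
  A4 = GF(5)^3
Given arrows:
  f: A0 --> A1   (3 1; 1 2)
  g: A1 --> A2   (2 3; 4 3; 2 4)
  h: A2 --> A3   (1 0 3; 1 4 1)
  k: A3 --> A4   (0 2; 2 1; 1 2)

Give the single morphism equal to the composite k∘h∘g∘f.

Answer: (3 1; 2 4; 2 4)

Trace:
  e0=(1,0) f-->(3,1) g-->(4,0,0) h-->(4,4) k-->(3,2,2)
  e1=(0,1) f-->(1,2) g-->(3,0,0) h-->(3,3) k-->(1,4,4)
result: (3 1; 2 4; 2 4)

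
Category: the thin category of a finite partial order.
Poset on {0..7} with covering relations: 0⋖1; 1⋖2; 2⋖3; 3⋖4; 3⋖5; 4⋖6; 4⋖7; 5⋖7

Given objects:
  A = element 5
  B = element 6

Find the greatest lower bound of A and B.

Common predecessors of 5,6: {0,1,2,3}
  0 <= 3
  1 <= 3
  2 <= 3
  3 <= 3
glb = 3

Answer: A∧B = 3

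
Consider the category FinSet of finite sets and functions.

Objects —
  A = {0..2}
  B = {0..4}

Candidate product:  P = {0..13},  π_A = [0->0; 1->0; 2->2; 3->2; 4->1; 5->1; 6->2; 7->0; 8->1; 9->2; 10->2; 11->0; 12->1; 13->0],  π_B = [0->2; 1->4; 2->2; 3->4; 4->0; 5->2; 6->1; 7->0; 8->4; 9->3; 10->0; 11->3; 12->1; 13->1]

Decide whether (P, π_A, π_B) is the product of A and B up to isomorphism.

|A|·|B| = 3·5 = 15;  |P| = 14
  → cardinalities differ; no bijection possible.

Answer: NOT A VALID PRODUCT — |P|=14 ≠ |A|·|B|=15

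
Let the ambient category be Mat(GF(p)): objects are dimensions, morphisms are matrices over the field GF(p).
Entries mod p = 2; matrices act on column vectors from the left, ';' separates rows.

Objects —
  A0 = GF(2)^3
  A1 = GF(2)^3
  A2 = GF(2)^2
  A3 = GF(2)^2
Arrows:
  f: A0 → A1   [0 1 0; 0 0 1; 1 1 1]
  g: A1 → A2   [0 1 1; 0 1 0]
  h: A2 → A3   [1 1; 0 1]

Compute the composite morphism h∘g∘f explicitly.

Answer: [1 1 1; 0 0 1]

Derivation:
  e0=(1,0,0) f→(0,0,1) g→(1,0) h→(1,0)
  e1=(0,1,0) f→(1,0,1) g→(1,0) h→(1,0)
  e2=(0,0,1) f→(0,1,1) g→(0,1) h→(1,1)
composite: [1 1 1; 0 0 1]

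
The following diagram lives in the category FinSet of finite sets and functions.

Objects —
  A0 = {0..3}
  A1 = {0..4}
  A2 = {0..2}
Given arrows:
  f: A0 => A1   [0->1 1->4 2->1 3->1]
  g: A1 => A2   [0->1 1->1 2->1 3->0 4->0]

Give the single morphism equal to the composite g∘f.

  0 f=>1 g=>1
  1 f=>4 g=>0
  2 f=>1 g=>1
  3 f=>1 g=>1
⟦path⟧: [0->1 1->0 2->1 3->1]

Answer: [0->1 1->0 2->1 3->1]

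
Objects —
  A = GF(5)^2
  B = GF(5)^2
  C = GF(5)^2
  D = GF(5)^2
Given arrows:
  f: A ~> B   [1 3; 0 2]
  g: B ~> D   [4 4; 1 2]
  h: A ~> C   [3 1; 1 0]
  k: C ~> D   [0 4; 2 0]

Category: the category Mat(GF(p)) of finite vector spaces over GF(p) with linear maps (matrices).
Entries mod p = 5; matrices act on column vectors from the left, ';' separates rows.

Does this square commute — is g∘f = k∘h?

Answer: COMMUTES

Work:
1) trace f;g:
  e0=(1,0) f~>(1,0) g~>(4,1)
  e1=(0,1) f~>(3,2) g~>(0,2)
  result₁ = [4 0; 1 2]
2) trace h;k:
  e0=(1,0) h~>(3,1) k~>(4,1)
  e1=(0,1) h~>(1,0) k~>(0,2)
  result₂ = [4 0; 1 2]
Equal? YES — commutes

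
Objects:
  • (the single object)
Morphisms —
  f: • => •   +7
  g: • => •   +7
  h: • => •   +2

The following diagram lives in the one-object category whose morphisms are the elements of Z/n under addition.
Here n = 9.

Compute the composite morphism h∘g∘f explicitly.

  0 +7≡7 +7≡5 +2≡7  (mod 9)
⟦path⟧: +7

Answer: +7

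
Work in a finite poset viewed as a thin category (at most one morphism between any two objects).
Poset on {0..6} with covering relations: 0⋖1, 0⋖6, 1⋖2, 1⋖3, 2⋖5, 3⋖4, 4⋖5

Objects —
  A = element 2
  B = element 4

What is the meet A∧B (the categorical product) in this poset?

Answer: A∧B = 1

Derivation:
{x : x≤A ∧ x≤B} = {0,1}  (A=2, B=4)
  0 ≤ 1
  1 ≤ 1
glb = 1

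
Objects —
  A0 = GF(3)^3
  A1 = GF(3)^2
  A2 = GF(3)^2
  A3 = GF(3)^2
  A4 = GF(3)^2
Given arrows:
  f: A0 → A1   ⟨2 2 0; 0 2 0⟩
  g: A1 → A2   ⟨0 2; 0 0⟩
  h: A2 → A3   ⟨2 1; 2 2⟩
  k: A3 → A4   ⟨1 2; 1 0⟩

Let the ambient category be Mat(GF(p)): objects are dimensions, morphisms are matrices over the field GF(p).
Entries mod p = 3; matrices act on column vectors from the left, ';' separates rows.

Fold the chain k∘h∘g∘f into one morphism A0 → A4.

  e0=(1,0,0) f→(2,0) g→(0,0) h→(0,0) k→(0,0)
  e1=(0,1,0) f→(2,2) g→(1,0) h→(2,2) k→(0,2)
  e2=(0,0,1) f→(0,0) g→(0,0) h→(0,0) k→(0,0)
result: ⟨0 0 0; 0 2 0⟩

Answer: ⟨0 0 0; 0 2 0⟩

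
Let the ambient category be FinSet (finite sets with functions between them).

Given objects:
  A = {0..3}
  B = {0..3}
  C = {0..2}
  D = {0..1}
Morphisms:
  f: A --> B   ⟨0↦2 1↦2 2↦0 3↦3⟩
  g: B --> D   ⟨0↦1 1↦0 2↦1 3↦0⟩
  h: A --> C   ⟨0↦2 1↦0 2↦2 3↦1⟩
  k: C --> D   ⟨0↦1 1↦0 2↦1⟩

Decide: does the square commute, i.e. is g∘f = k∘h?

Along f;g (path 1):
  0 f-->2 g-->1
  1 f-->2 g-->1
  2 f-->0 g-->1
  3 f-->3 g-->0
  ⟦path⟧₁ = ⟨0↦1 1↦1 2↦1 3↦0⟩
Along h;k (path 2):
  0 h-->2 k-->1
  1 h-->0 k-->1
  2 h-->2 k-->1
  3 h-->1 k-->0
  ⟦path⟧₂ = ⟨0↦1 1↦1 2↦1 3↦0⟩
Equal? same morphism ✓

Answer: COMMUTES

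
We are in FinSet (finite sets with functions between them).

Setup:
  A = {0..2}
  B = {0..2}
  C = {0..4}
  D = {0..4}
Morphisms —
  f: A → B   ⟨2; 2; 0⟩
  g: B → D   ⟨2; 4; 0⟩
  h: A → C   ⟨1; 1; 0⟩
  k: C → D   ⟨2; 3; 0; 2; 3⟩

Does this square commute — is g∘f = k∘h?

1) trace f;g:
  0 f→2 g→0
  1 f→2 g→0
  2 f→0 g→2
  ⟦path⟧₁ = ⟨0; 0; 2⟩
2) trace h;k:
  0 h→1 k→3
  1 h→1 k→3
  2 h→0 k→2
  ⟦path⟧₂ = ⟨3; 3; 2⟩
Equal? NO — does not commute

Answer: DOES NOT COMMUTE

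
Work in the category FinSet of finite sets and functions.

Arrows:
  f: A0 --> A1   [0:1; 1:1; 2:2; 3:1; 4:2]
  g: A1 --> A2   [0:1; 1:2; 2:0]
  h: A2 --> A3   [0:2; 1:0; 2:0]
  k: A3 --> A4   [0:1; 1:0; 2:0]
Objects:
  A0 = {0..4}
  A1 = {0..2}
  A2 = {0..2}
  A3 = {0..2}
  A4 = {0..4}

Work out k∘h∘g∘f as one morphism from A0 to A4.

Answer: [0:1; 1:1; 2:0; 3:1; 4:0]

Derivation:
  0 f-->1 g-->2 h-->0 k-->1
  1 f-->1 g-->2 h-->0 k-->1
  2 f-->2 g-->0 h-->2 k-->0
  3 f-->1 g-->2 h-->0 k-->1
  4 f-->2 g-->0 h-->2 k-->0
⟦path⟧: [0:1; 1:1; 2:0; 3:1; 4:0]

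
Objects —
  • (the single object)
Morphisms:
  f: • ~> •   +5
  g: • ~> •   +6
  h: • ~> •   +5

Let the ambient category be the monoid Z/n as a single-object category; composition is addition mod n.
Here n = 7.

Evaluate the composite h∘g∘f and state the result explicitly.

Answer: +2

Derivation:
  0 +5≡5 +6≡4 +5≡2  (mod 7)
composite: +2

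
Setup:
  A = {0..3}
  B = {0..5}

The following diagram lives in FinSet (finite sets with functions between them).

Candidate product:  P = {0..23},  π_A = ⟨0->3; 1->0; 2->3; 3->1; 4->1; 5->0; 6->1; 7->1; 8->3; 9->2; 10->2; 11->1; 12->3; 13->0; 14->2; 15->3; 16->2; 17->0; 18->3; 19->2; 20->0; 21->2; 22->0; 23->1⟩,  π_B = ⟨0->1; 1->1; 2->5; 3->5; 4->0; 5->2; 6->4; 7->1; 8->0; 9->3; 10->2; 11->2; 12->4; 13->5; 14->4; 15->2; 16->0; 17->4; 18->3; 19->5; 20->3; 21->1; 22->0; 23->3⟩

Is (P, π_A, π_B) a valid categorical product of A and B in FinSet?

|A|·|B| = 4·6 = 24;  |P| = 24
Check the pairing map k ↦ (π_A(k), π_B(k)):
  0 -> (3,1)
  1 -> (0,1)
  2 -> (3,5)
  3 -> (1,5)
  4 -> (1,0)
  5 -> (0,2)
  6 -> (1,4)
  7 -> (1,1)
  8 -> (3,0)
  9 -> (2,3)
  10 -> (2,2)
  11 -> (1,2)
  12 -> (3,4)
  13 -> (0,5)
  14 -> (2,4)
  15 -> (3,2)
  16 -> (2,0)
  17 -> (0,4)
  18 -> (3,3)
  19 -> (2,5)
  20 -> (0,3)
  21 -> (2,1)
  22 -> (0,0)
  23 -> (1,3)
distinct pairs in image: 24 / 24 needed
  → bijection onto A×B; projections well-typed.

Answer: VALID PRODUCT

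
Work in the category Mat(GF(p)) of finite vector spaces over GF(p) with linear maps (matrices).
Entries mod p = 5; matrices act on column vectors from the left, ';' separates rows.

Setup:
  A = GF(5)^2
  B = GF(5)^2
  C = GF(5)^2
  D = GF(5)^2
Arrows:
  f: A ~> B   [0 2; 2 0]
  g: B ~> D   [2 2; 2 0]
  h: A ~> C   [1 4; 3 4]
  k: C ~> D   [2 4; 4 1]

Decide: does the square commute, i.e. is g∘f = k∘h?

Answer: DOES NOT COMMUTE

Derivation:
Path 1 = f;g:
  e0=(1,0) f~>(0,2) g~>(4,0)
  e1=(0,1) f~>(2,0) g~>(4,4)
  ⟦path⟧₁ = [4 4; 0 4]
Path 2 = h;k:
  e0=(1,0) h~>(1,3) k~>(4,2)
  e1=(0,1) h~>(4,4) k~>(4,0)
  ⟦path⟧₂ = [4 4; 2 0]
Equal? differ; not commutative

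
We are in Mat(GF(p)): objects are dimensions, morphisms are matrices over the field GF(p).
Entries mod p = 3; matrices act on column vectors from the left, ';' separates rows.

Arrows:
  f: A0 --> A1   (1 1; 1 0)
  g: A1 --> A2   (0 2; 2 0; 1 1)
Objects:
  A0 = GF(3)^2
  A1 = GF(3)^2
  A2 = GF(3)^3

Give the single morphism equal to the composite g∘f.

  e0=⟨1,0⟩ f-->⟨1,1⟩ g-->⟨2,2,2⟩
  e1=⟨0,1⟩ f-->⟨1,0⟩ g-->⟨0,2,1⟩
composite: (2 0; 2 2; 2 1)

Answer: (2 0; 2 2; 2 1)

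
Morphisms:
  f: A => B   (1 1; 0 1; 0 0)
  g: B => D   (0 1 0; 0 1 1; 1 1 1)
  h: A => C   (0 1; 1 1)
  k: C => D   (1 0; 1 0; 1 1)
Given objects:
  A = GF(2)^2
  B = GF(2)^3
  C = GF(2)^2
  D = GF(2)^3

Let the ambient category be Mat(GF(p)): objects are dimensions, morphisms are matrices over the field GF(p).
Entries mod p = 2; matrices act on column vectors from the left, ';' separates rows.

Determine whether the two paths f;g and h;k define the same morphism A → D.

1) trace f;g:
  e0=⟨1,0⟩ f=>⟨1,0,0⟩ g=>⟨0,0,1⟩
  e1=⟨0,1⟩ f=>⟨1,1,0⟩ g=>⟨1,1,0⟩
  composite₁ = (0 1; 0 1; 1 0)
2) trace h;k:
  e0=⟨1,0⟩ h=>⟨0,1⟩ k=>⟨0,0,1⟩
  e1=⟨0,1⟩ h=>⟨1,1⟩ k=>⟨1,1,0⟩
  composite₂ = (0 1; 0 1; 1 0)
Equal? equal; square commutes

Answer: COMMUTES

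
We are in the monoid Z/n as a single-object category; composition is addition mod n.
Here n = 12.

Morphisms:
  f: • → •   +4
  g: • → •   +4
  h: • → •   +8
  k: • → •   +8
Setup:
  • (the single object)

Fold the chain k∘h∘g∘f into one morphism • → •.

Answer: +0

Derivation:
  0 +4≡4 +4≡8 +8≡4 +8≡0  (mod 12)
result: +0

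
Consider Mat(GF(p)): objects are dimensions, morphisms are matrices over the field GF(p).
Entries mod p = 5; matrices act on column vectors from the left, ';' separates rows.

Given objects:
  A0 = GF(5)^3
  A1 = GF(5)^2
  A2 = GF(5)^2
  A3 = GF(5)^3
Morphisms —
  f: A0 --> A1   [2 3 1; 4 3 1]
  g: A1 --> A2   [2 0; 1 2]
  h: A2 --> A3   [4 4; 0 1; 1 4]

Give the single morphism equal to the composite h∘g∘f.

Answer: [1 0 0; 0 4 3; 4 2 4]

Derivation:
  e0=[1,0,0] f-->[2,4] g-->[4,0] h-->[1,0,4]
  e1=[0,1,0] f-->[3,3] g-->[1,4] h-->[0,4,2]
  e2=[0,0,1] f-->[1,1] g-->[2,3] h-->[0,3,4]
result: [1 0 0; 0 4 3; 4 2 4]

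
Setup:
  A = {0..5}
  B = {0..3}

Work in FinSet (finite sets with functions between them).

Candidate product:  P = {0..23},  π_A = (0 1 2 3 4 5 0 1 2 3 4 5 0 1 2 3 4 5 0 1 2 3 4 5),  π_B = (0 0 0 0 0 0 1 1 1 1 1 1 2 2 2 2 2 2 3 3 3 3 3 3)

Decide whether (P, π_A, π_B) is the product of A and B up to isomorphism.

Answer: VALID PRODUCT

Work:
|A|·|B| = 6·4 = 24;  |P| = 24
Check the pairing map k ↦ (π_A(k), π_B(k)):
  0 -> (0,0)
  1 -> (1,0)
  2 -> (2,0)
  3 -> (3,0)
  4 -> (4,0)
  5 -> (5,0)
  6 -> (0,1)
  7 -> (1,1)
  8 -> (2,1)
  9 -> (3,1)
  10 -> (4,1)
  11 -> (5,1)
  12 -> (0,2)
  13 -> (1,2)
  14 -> (2,2)
  15 -> (3,2)
  16 -> (4,2)
  17 -> (5,2)
  18 -> (0,3)
  19 -> (1,3)
  20 -> (2,3)
  21 -> (3,3)
  22 -> (4,3)
  23 -> (5,3)
distinct pairs in image: 24 / 24 needed
  → bijection onto A×B; projections well-typed.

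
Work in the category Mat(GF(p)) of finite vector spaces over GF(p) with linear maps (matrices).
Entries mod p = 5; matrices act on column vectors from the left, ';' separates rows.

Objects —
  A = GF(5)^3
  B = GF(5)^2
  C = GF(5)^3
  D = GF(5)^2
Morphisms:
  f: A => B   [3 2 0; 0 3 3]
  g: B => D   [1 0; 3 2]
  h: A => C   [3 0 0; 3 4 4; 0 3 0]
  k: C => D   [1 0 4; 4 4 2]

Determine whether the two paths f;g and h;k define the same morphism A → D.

Answer: COMMUTES

Derivation:
1) trace f;g:
  e0=⟨1,0,0⟩ f=>⟨3,0⟩ g=>⟨3,4⟩
  e1=⟨0,1,0⟩ f=>⟨2,3⟩ g=>⟨2,2⟩
  e2=⟨0,0,1⟩ f=>⟨0,3⟩ g=>⟨0,1⟩
  composite₁ = [3 2 0; 4 2 1]
2) trace h;k:
  e0=⟨1,0,0⟩ h=>⟨3,3,0⟩ k=>⟨3,4⟩
  e1=⟨0,1,0⟩ h=>⟨0,4,3⟩ k=>⟨2,2⟩
  e2=⟨0,0,1⟩ h=>⟨0,4,0⟩ k=>⟨0,1⟩
  composite₂ = [3 2 0; 4 2 1]
Equal? YES — commutes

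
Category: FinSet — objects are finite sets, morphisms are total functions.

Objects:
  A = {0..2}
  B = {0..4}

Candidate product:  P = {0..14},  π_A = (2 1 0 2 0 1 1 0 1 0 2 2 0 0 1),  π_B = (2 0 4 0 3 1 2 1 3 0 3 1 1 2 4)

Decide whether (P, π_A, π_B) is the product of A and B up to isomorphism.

Answer: NOT A VALID PRODUCT — duplicate pair at indices 12,7

Derivation:
|A|·|B| = 3·5 = 15;  |P| = 15
Check the pairing map k ↦ (π_A(k), π_B(k)):
  0 ↦ (2,2)
  1 ↦ (1,0)
  2 ↦ (0,4)
  3 ↦ (2,0)
  4 ↦ (0,3)
  5 ↦ (1,1)
  6 ↦ (1,2)
  7 ↦ (0,1)
  8 ↦ (1,3)
  9 ↦ (0,0)
  10 ↦ (2,3)
  11 ↦ (2,1)
  12 ↦ (0,1)  ✗ repeats pair of k=7
  13 ↦ (0,2)
  14 ↦ (1,4)
distinct pairs in image: 14 / 15 needed
  → (0,1) hit at k=7 and k=12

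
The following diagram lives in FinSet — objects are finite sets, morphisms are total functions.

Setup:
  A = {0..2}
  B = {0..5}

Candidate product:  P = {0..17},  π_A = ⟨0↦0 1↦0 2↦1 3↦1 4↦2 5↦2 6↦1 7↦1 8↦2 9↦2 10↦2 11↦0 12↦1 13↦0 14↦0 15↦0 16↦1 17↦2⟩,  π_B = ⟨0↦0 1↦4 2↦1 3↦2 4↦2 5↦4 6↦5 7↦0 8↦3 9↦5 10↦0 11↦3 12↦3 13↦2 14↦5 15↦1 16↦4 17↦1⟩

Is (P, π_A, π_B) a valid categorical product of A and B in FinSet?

Answer: VALID PRODUCT

Work:
|A|·|B| = 3·6 = 18;  |P| = 18
Check the pairing map k ↦ (π_A(k), π_B(k)):
  0 ↦ (0,0)
  1 ↦ (0,4)
  2 ↦ (1,1)
  3 ↦ (1,2)
  4 ↦ (2,2)
  5 ↦ (2,4)
  6 ↦ (1,5)
  7 ↦ (1,0)
  8 ↦ (2,3)
  9 ↦ (2,5)
  10 ↦ (2,0)
  11 ↦ (0,3)
  12 ↦ (1,3)
  13 ↦ (0,2)
  14 ↦ (0,5)
  15 ↦ (0,1)
  16 ↦ (1,4)
  17 ↦ (2,1)
distinct pairs in image: 18 / 18 needed
  → bijection onto A×B; projections well-typed.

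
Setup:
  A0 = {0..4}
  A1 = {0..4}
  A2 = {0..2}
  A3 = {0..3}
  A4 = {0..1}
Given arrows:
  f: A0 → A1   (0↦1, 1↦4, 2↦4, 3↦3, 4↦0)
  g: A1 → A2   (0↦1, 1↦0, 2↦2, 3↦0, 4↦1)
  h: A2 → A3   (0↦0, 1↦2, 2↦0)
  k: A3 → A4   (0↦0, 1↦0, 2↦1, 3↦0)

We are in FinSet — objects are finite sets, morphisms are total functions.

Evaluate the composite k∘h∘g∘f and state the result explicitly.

Answer: (0↦0, 1↦1, 2↦1, 3↦0, 4↦1)

Derivation:
  0 f→1 g→0 h→0 k→0
  1 f→4 g→1 h→2 k→1
  2 f→4 g→1 h→2 k→1
  3 f→3 g→0 h→0 k→0
  4 f→0 g→1 h→2 k→1
composite: (0↦0, 1↦1, 2↦1, 3↦0, 4↦1)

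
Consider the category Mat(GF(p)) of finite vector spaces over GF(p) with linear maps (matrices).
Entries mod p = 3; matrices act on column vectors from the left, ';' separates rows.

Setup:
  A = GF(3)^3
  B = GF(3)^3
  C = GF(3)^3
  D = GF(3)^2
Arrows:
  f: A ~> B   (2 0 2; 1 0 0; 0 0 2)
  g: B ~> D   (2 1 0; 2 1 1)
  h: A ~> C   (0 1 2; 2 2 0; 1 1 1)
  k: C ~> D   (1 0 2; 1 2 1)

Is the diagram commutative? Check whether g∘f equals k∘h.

Answer: COMMUTES

Work:
1) trace f;g:
  e0=(1,0,0) f~>(2,1,0) g~>(2,2)
  e1=(0,1,0) f~>(0,0,0) g~>(0,0)
  e2=(0,0,1) f~>(2,0,2) g~>(1,0)
  ⟦path⟧₁ = (2 0 1; 2 0 0)
2) trace h;k:
  e0=(1,0,0) h~>(0,2,1) k~>(2,2)
  e1=(0,1,0) h~>(1,2,1) k~>(0,0)
  e2=(0,0,1) h~>(2,0,1) k~>(1,0)
  ⟦path⟧₂ = (2 0 1; 2 0 0)
Equal? equal; square commutes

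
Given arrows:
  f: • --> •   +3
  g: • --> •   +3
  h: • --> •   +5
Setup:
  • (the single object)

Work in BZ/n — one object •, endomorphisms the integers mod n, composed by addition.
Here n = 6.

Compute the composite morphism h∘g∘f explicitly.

  0 +3≡3 +3≡0 +5≡5  (mod 6)
result: +5

Answer: +5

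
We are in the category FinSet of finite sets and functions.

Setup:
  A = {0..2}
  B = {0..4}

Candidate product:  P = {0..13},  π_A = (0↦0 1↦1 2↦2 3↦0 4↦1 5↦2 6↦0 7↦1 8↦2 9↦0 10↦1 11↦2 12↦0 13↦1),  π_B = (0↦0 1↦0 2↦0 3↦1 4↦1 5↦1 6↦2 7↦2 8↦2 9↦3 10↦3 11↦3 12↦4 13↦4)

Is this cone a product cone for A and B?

|A|·|B| = 3·5 = 15;  |P| = 14
  → cardinalities differ; no bijection possible.

Answer: NOT A VALID PRODUCT — |P|=14 ≠ |A|·|B|=15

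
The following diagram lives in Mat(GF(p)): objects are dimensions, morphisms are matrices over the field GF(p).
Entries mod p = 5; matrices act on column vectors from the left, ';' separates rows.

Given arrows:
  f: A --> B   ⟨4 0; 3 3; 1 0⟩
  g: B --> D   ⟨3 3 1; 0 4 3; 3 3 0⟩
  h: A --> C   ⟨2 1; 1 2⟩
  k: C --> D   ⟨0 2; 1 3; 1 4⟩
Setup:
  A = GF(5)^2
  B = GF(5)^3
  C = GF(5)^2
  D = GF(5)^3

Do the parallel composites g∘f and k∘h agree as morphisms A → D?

Answer: COMMUTES

Work:
Along f;g (path 1):
  e0=(1,0) f-->(4,3,1) g-->(2,0,1)
  e1=(0,1) f-->(0,3,0) g-->(4,2,4)
  result₁ = ⟨2 4; 0 2; 1 4⟩
Along h;k (path 2):
  e0=(1,0) h-->(2,1) k-->(2,0,1)
  e1=(0,1) h-->(1,2) k-->(4,2,4)
  result₂ = ⟨2 4; 0 2; 1 4⟩
Equal? YES — commutes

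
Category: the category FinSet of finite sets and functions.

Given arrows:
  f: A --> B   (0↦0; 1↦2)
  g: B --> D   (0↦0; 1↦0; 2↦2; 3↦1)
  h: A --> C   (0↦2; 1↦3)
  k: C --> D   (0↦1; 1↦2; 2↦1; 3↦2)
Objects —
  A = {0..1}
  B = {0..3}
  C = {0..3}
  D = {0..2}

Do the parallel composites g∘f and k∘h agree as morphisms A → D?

Answer: DOES NOT COMMUTE

Work:
Along f;g (path 1):
  0 f-->0 g-->0
  1 f-->2 g-->2
  result₁ = (0↦0; 1↦2)
Along h;k (path 2):
  0 h-->2 k-->1
  1 h-->3 k-->2
  result₂ = (0↦1; 1↦2)
Equal? distinct morphisms ✗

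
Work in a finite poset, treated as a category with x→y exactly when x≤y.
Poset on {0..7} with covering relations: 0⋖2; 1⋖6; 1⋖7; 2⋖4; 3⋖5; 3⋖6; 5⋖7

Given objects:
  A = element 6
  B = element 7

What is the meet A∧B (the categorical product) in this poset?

{x : x⊑A ∧ x⊑B} = {1,3}  (A=6, B=7)
  maximal lower bounds 1 and 3 are incomparable: neither 1⊑3 nor 3⊑1
→ no greatest lower bound exists

Answer: NO MEET EXISTS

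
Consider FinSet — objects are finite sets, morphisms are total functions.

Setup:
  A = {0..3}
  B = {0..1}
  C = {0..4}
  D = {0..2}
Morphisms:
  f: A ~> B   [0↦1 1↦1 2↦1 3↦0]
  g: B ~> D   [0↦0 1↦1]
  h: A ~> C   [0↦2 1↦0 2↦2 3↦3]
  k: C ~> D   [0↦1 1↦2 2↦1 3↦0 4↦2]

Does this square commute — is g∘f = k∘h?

Answer: COMMUTES

Work:
Along f;g (path 1):
  0 f~>1 g~>1
  1 f~>1 g~>1
  2 f~>1 g~>1
  3 f~>0 g~>0
  result₁ = [0↦1 1↦1 2↦1 3↦0]
Along h;k (path 2):
  0 h~>2 k~>1
  1 h~>0 k~>1
  2 h~>2 k~>1
  3 h~>3 k~>0
  result₂ = [0↦1 1↦1 2↦1 3↦0]
Equal? YES — commutes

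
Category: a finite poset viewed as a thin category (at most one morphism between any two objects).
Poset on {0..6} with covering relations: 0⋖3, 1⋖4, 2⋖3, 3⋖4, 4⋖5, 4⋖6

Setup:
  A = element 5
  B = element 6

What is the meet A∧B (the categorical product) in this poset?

Answer: A∧B = 4

Trace:
{x : x≤A ∧ x≤B} = {0,1,2,3,4}  (A=5, B=6)
  0 ≤ 4
  1 ≤ 4
  2 ≤ 4
  3 ≤ 4
  4 ≤ 4
glb = 4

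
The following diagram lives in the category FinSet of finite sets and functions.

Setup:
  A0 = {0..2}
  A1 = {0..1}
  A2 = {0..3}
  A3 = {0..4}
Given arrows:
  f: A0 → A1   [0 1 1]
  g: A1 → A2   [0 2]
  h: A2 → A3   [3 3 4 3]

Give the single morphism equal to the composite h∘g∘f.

  0 f→0 g→0 h→3
  1 f→1 g→2 h→4
  2 f→1 g→2 h→4
composite: [3 4 4]

Answer: [3 4 4]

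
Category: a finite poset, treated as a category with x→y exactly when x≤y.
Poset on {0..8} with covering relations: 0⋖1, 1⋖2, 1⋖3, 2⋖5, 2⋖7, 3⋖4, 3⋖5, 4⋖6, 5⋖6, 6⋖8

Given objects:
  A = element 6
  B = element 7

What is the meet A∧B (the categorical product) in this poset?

Answer: A∧B = 2

Trace:
Lower bounds of A=6 and B=7: {0,1,2}
  0 ⊑ 2
  1 ⊑ 2
  2 ⊑ 2
glb = 2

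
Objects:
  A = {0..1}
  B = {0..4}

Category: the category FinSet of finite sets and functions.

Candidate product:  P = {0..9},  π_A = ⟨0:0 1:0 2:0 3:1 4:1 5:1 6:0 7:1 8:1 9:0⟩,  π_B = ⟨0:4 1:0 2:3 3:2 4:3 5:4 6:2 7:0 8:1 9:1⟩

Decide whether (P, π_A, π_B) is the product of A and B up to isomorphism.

Answer: VALID PRODUCT

Work:
|A|·|B| = 2·5 = 10;  |P| = 10
Check the pairing map k ↦ (π_A(k), π_B(k)):
  0 : (0,4)
  1 : (0,0)
  2 : (0,3)
  3 : (1,2)
  4 : (1,3)
  5 : (1,4)
  6 : (0,2)
  7 : (1,0)
  8 : (1,1)
  9 : (0,1)
distinct pairs in image: 10 / 10 needed
  → bijection onto A×B; projections well-typed.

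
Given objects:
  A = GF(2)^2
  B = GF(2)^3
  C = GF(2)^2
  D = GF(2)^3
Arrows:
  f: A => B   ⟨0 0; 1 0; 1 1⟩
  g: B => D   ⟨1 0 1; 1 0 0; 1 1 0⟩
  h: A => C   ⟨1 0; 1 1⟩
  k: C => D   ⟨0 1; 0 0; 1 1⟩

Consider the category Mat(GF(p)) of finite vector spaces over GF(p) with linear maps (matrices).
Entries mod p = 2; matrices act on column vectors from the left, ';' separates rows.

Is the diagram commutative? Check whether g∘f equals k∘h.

Answer: DOES NOT COMMUTE

Work:
Path 1 = f;g:
  e0=(1,0) f=>(0,1,1) g=>(1,0,1)
  e1=(0,1) f=>(0,0,1) g=>(1,0,0)
  composite₁ = ⟨1 1; 0 0; 1 0⟩
Path 2 = h;k:
  e0=(1,0) h=>(1,1) k=>(1,0,0)
  e1=(0,1) h=>(0,1) k=>(1,0,1)
  composite₂ = ⟨1 1; 0 0; 0 1⟩
Equal? NO — does not commute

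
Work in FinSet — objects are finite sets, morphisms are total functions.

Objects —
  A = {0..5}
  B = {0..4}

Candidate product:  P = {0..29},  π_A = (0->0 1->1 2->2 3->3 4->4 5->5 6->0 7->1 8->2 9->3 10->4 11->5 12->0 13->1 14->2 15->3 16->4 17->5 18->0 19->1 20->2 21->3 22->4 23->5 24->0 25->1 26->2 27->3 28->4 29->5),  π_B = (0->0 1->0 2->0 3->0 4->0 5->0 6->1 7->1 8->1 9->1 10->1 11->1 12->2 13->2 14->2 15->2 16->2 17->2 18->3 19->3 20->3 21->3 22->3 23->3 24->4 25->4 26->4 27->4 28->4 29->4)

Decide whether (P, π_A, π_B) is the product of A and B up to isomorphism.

Answer: VALID PRODUCT

Work:
|A|·|B| = 6·5 = 30;  |P| = 30
Check the pairing map k ↦ (π_A(k), π_B(k)):
  0 -> (0,0)
  1 -> (1,0)
  2 -> (2,0)
  3 -> (3,0)
  4 -> (4,0)
  5 -> (5,0)
  6 -> (0,1)
  7 -> (1,1)
  8 -> (2,1)
  9 -> (3,1)
  10 -> (4,1)
  11 -> (5,1)
  12 -> (0,2)
  13 -> (1,2)
  14 -> (2,2)
  15 -> (3,2)
  16 -> (4,2)
  17 -> (5,2)
  18 -> (0,3)
  19 -> (1,3)
  20 -> (2,3)
  21 -> (3,3)
  22 -> (4,3)
  23 -> (5,3)
  24 -> (0,4)
  25 -> (1,4)
  26 -> (2,4)
  27 -> (3,4)
  28 -> (4,4)
  29 -> (5,4)
distinct pairs in image: 30 / 30 needed
  → bijection onto A×B; projections well-typed.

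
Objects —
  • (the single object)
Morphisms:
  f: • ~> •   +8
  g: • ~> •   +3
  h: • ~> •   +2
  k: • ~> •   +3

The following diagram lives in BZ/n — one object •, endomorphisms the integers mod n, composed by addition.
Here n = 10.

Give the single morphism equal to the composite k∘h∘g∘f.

Answer: +6

Derivation:
  0 +8≡8 +3≡1 +2≡3 +3≡6  (mod 10)
composite: +6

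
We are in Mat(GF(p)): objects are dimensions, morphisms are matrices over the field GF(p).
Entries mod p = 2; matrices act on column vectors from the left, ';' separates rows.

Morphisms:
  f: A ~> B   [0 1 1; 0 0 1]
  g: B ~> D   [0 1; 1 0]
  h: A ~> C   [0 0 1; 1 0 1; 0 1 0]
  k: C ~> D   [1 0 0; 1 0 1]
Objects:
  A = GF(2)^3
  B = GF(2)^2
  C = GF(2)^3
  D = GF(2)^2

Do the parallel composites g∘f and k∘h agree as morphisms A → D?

Answer: COMMUTES

Trace:
Along f;g (path 1):
  e0=(1,0,0) f~>(0,0) g~>(0,0)
  e1=(0,1,0) f~>(1,0) g~>(0,1)
  e2=(0,0,1) f~>(1,1) g~>(1,1)
  result₁ = [0 0 1; 0 1 1]
Along h;k (path 2):
  e0=(1,0,0) h~>(0,1,0) k~>(0,0)
  e1=(0,1,0) h~>(0,0,1) k~>(0,1)
  e2=(0,0,1) h~>(1,1,0) k~>(1,1)
  result₂ = [0 0 1; 0 1 1]
Equal? YES — commutes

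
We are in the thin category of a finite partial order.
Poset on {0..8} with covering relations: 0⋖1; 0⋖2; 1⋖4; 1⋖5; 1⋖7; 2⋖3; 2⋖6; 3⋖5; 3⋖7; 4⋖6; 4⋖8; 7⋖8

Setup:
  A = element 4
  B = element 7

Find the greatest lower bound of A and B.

Lower bounds of A=4 and B=7: {0,1}
  0 ≤ 1
  1 ≤ 1
glb = 1

Answer: A∧B = 1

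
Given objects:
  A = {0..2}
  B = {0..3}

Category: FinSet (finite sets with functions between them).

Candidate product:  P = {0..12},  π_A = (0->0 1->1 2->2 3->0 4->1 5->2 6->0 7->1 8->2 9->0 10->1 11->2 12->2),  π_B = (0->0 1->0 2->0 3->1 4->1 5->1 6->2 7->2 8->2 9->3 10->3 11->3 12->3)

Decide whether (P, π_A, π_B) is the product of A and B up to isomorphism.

Answer: NOT A VALID PRODUCT — |P|=13 ≠ |A|·|B|=12

Derivation:
|A|·|B| = 3·4 = 12;  |P| = 13
  → cardinalities differ; no bijection possible.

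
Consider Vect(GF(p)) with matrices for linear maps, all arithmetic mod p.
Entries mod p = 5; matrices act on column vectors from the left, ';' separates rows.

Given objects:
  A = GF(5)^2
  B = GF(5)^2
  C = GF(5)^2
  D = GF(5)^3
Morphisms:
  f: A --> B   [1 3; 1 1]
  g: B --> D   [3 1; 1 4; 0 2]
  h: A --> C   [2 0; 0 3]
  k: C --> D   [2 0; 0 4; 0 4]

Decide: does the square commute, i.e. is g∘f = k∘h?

Answer: DOES NOT COMMUTE

Derivation:
Path 1 = f;g:
  e0=(1,0) f-->(1,1) g-->(4,0,2)
  e1=(0,1) f-->(3,1) g-->(0,2,2)
  ⟦path⟧₁ = [4 0; 0 2; 2 2]
Path 2 = h;k:
  e0=(1,0) h-->(2,0) k-->(4,0,0)
  e1=(0,1) h-->(0,3) k-->(0,2,2)
  ⟦path⟧₂ = [4 0; 0 2; 0 2]
Equal? NO — does not commute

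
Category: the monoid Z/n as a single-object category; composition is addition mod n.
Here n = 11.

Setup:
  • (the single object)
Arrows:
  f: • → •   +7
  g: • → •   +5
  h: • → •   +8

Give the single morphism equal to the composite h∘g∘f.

  0 +7≡7 +5≡1 +8≡9  (mod 11)
result: +9

Answer: +9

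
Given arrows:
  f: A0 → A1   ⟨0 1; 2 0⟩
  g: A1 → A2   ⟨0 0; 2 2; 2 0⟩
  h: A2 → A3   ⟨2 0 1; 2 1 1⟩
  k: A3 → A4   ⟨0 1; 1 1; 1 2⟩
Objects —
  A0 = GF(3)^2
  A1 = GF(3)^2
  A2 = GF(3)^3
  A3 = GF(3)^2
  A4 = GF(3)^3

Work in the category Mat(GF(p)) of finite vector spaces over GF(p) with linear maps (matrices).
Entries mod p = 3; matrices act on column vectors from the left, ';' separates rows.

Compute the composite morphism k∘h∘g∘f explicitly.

Answer: ⟨1 1; 1 0; 2 1⟩

Derivation:
  e0=[1,0] f→[0,2] g→[0,1,0] h→[0,1] k→[1,1,2]
  e1=[0,1] f→[1,0] g→[0,2,2] h→[2,1] k→[1,0,1]
result: ⟨1 1; 1 0; 2 1⟩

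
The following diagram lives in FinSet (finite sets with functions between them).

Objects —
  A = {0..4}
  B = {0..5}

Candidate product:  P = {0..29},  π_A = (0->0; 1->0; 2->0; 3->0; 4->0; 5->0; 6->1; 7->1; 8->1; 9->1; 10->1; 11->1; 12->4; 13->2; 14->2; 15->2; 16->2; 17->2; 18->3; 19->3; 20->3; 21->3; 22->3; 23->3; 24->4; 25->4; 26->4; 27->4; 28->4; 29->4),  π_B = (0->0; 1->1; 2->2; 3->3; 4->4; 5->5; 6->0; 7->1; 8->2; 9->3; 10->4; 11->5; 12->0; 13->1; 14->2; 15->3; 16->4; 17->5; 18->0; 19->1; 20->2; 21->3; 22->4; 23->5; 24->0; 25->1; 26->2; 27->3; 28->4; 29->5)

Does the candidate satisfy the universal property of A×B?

Answer: NOT A VALID PRODUCT — duplicate pair at indices 24,12

Trace:
|A|·|B| = 5·6 = 30;  |P| = 30
Check the pairing map k ↦ (π_A(k), π_B(k)):
  0 -> (0,0)
  1 -> (0,1)
  2 -> (0,2)
  3 -> (0,3)
  4 -> (0,4)
  5 -> (0,5)
  6 -> (1,0)
  7 -> (1,1)
  8 -> (1,2)
  9 -> (1,3)
  10 -> (1,4)
  11 -> (1,5)
  12 -> (4,0)
  13 -> (2,1)
  14 -> (2,2)
  15 -> (2,3)
  16 -> (2,4)
  17 -> (2,5)
  18 -> (3,0)
  19 -> (3,1)
  20 -> (3,2)
  21 -> (3,3)
  22 -> (3,4)
  23 -> (3,5)
  24 -> (4,0)  ✗ repeats pair of k=12
  25 -> (4,1)
  26 -> (4,2)
  27 -> (4,3)
  28 -> (4,4)
  29 -> (4,5)
distinct pairs in image: 29 / 30 needed
  → (4,0) hit at k=12 and k=24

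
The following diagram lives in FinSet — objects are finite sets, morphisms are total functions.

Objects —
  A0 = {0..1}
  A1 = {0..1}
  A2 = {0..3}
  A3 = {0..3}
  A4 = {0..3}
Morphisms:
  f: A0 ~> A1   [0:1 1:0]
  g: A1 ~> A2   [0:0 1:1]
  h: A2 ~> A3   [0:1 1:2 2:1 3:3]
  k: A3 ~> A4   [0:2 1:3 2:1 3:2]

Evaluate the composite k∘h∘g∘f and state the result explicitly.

Answer: [0:1 1:3]

Trace:
  0 f~>1 g~>1 h~>2 k~>1
  1 f~>0 g~>0 h~>1 k~>3
⟦path⟧: [0:1 1:3]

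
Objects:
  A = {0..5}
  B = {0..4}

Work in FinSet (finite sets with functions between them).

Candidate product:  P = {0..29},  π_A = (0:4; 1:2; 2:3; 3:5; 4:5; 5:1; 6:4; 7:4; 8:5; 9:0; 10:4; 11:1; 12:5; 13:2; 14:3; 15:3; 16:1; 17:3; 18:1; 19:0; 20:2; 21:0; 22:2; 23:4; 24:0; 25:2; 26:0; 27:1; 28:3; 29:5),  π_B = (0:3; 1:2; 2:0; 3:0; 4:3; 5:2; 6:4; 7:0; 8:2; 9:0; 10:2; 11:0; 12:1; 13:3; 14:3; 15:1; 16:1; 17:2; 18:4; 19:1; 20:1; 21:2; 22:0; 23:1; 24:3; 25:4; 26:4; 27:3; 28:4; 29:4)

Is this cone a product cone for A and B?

|A|·|B| = 6·5 = 30;  |P| = 30
Check the pairing map k ↦ (π_A(k), π_B(k)):
  0 : (4,3)
  1 : (2,2)
  2 : (3,0)
  3 : (5,0)
  4 : (5,3)
  5 : (1,2)
  6 : (4,4)
  7 : (4,0)
  8 : (5,2)
  9 : (0,0)
  10 : (4,2)
  11 : (1,0)
  12 : (5,1)
  13 : (2,3)
  14 : (3,3)
  15 : (3,1)
  16 : (1,1)
  17 : (3,2)
  18 : (1,4)
  19 : (0,1)
  20 : (2,1)
  21 : (0,2)
  22 : (2,0)
  23 : (4,1)
  24 : (0,3)
  25 : (2,4)
  26 : (0,4)
  27 : (1,3)
  28 : (3,4)
  29 : (5,4)
distinct pairs in image: 30 / 30 needed
  → bijection onto A×B; projections well-typed.

Answer: VALID PRODUCT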